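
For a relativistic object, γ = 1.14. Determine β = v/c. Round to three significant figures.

β = √(1 − 1/γ²) = √(1 − 1/1.2996) = √0.230532 = 0.480.

0.480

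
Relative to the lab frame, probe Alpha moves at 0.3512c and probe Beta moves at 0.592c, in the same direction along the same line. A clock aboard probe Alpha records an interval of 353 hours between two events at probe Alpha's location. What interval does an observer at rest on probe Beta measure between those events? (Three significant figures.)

Transform probe Alpha's velocity into probe Beta's frame: (0.3512 − 0.592)/(1 − 0.3512·0.592) = −0.2408/0.7920896, so the relative speed is 0.30401c.
At |u| = 0.30401c, γ = (1 − 0.0924221)^(−1/2) = 1.0497.
Probe Alpha's interval is proper; time dilation gives Δt_B = γΔτ = 1.0497 × 353 hours = 371 hours.

371 hours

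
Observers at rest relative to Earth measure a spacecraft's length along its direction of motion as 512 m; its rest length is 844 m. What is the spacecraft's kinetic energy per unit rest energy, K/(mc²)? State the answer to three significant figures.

Length contraction gives γ = L₀/L = 844/512 = 1.64844.
K/(mc²) = γ − 1 = 1.64844 − 1 = 0.648.

0.648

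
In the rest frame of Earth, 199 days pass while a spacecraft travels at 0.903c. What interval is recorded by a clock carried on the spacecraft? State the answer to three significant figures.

85.5 days

Lorentz factor: γ = (1 − 0.815409)^(−1/2) = 2.3275.
The moving clock records proper time: Δτ = Δt/γ = 199/2.3275 = 85.5 days.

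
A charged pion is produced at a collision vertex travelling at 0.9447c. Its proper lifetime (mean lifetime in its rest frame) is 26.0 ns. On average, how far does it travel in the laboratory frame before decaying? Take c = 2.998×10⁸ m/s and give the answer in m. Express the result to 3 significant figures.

With β = 0.9447, γ = 1/√(1 − 0.9447²) = 1/√0.10754191 = 3.0494.
Lab-frame lifetime: Δt = γτ = 3.0494 × 26.0 ns = 79.284 ns.
Distance: d = vΔt = 0.9447 × 2.998×10⁸ m/s × 7.9284×10^-8 s = 22.5 m.

22.5 m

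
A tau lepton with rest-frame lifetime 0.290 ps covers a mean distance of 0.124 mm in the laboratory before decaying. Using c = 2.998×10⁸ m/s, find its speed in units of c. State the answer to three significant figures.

0.819c

Let x = d/(cτ) = 1.240×10^-4 m / (2.998×10⁸ m/s × 2.900×10^-13 s) = 1.4262. Since d = βγcτ, x = βγ = β/√(1−β²).
Solving: β² = x²/(1+x²) = 2.03405/3.03405 = 0.670408, so β = 0.819.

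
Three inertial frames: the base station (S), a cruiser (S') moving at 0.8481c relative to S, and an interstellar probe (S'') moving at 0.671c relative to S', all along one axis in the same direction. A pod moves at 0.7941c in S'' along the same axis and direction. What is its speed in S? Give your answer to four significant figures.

First combine the pod and interstellar probe (S''→S'): u₁ = (0.7941 + 0.671)/(1 + 0.7941×0.671) = 1.4651/1.5328411 = 0.95581.
Then combine with the cruiser (S'→S): u = (0.95581 + 0.8481)/(1 + 0.95581×0.8481) = 1.80391/1.810622461 = 0.99629.

0.9963c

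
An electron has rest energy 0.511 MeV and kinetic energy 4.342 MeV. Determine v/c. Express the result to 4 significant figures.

0.9944

γ = 1 + K/(mc²) = 1 + 4.342/0.511 = 9.4971.
β = √(1 − 1/γ²) = √(1 − 0.0110871) = √0.9889129 = 0.9944.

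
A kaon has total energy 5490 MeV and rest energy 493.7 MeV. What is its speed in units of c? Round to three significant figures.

Total energy E = γmc² gives γ = 5490/493.7 = 11.12.
Hence β = √(1 − 1/γ²) = √(1 − 0.00808706) = √0.99191294 = 0.996.

0.996c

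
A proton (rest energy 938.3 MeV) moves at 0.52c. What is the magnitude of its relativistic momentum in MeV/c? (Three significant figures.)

β² = 0.2704, so γ = 1/√0.7296 = 1.1707.
Momentum: p = γβ·mc = 1.1707 × 0.52 × 938.3 MeV/c = 571 MeV/c.

571 MeV/c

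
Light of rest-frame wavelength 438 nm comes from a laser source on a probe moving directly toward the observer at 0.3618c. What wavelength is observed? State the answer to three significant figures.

300 nm

Relativistic Doppler for wavelength: λ_obs = λ_src · √((1−β)/(1+β)).
With β = 0.3618: factor = √(0.6382/1.3618) = 0.68458.
λ_obs = 438 × 0.68458 = 300 nm.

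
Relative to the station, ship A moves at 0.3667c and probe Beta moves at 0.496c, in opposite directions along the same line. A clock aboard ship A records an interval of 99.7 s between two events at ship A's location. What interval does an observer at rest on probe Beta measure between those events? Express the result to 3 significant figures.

146 s

The velocity of ship A relative to probe Beta is (0.3667 + 0.496)c / (1 + 0.3667×0.496) = 0.72994c; relative speed 0.72994c.
γ for this relative speed: γ = 1/√(1 − 0.532812) = 1.463.
Ship A's interval is proper; time dilation gives Δt_B = γΔτ = 1.463 × 99.7 s = 146 s.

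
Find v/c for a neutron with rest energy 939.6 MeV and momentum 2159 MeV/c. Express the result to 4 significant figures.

0.9169

pc/(mc²) = 2159/939.6 = 2.2978 = βγ = β/√(1−β²).
So β² = x²/(1 + x²) with x = 2.2978: x² = 5.27988, β² = 5.27988/6.27988 = 0.840761, β = 0.9169.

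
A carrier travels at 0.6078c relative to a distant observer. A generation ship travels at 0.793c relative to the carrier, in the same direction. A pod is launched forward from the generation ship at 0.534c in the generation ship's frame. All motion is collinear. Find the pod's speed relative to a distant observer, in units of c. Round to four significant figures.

0.9830c

First combine the pod and generation ship (S''→S'): u₁ = (0.534 + 0.793)/(1 + 0.534×0.793) = 1.327/1.423462 = 0.93223.
Then combine with the carrier (S'→S): u = (0.93223 + 0.6078)/(1 + 0.93223×0.6078) = 1.54003/1.566609394 = 0.98303.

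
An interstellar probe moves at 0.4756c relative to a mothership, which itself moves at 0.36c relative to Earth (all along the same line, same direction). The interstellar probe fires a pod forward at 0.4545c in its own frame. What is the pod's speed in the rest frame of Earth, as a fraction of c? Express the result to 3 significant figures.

Apply u = (u'+v)/(1+u'v) twice. Pod in the mothership frame: (0.4545+0.4756)/(1+0.4545·0.4756) = 0.9301/1.2161602 = 0.76478c.
That velocity, transformed to the rest frame of Earth: (0.76478+0.36)/(1+0.76478·0.36) = 1.12478/1.2753208 = 0.88196c.

0.882c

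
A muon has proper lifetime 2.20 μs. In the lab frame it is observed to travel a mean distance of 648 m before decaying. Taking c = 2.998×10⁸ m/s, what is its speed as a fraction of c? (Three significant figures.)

0.701c

Let x = d/(cτ) = 648.0 m / (2.998×10⁸ m/s × 2.200×10^-6 s) = 0.98247. Since d = βγcτ, x = βγ = β/√(1−β²).
Solving: β² = x²/(1+x²) = 0.965247/1.965247 = 0.491158, so β = 0.701.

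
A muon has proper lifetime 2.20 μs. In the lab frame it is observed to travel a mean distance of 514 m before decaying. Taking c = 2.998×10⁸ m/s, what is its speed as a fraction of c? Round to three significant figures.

Let x = d/(cτ) = 514.0 m / (2.998×10⁸ m/s × 2.200×10^-6 s) = 0.77931. Since d = βγcτ, x = βγ = β/√(1−β²).
Solving: β² = x²/(1+x²) = 0.607324/1.607324 = 0.377848, so β = 0.615.

0.615c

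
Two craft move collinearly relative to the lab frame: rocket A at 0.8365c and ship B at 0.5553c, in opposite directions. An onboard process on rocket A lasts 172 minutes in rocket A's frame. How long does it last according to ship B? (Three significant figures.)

553 minutes

The velocity of rocket A relative to ship B is (0.8365 + 0.5553)c / (1 + 0.8365×0.5553) = 0.95035c; relative speed 0.95035c.
γ for this relative speed: γ = 1/√(1 − 0.903165) = 3.2135.
The clock on rocket A records proper time, so ship B measures Δt = γΔτ = 3.2135 × 172 = 553 minutes.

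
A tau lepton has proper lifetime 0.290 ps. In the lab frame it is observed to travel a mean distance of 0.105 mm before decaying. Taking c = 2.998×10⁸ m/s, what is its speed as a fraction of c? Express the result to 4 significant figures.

0.7702c

Lab distance = (lab lifetime)·v = γτ·βc, so βγ = d/(cτ) = 1.050×10^-4/(2.998×10⁸ × 2.900×10^-13) = 1.2077.
With βγ = 1.2077: γ² = 1 + (βγ)² = 2.45854, and β = (βγ)/γ = 1.2077/1.56797 = 0.7702.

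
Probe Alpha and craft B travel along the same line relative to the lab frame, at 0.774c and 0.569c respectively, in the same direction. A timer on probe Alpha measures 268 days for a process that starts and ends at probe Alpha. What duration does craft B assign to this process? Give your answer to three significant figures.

288 days

The velocity of probe Alpha relative to craft B is (0.774 − 0.569)c / (1 − 0.774×0.569) = 0.36634c; relative speed 0.36634c.
At |u| = 0.36634c, γ = (1 − 0.134205)^(−1/2) = 1.0747.
Probe Alpha's interval is proper; time dilation gives Δt_B = γΔτ = 1.0747 × 268 days = 288 days.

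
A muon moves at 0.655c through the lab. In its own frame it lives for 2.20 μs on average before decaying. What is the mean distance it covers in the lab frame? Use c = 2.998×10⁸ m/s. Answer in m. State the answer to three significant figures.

Lorentz factor: γ = (1 − 0.429025)^(−1/2) = 1.3234.
Lab-frame lifetime: Δt = γτ = 1.3234 × 2.20 μs = 2.9115 μs.
Distance: d = vΔt = 0.655 × 2.998×10⁸ m/s × 2.9115×10^-6 s = 572 m.

572 m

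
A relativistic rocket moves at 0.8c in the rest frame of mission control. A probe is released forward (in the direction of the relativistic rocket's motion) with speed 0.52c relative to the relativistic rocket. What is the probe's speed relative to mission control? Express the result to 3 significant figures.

0.932c

Relativistic velocity addition: u = (u' + v)/(1 + u'v/c²), with u' = 0.52c and v = 0.8c.
Numerator: 0.52 + 0.8 = 1.32. Denominator: 1 + (0.52)(0.8) = 1.416.
u = 1.32/1.416 = 0.9322, so the speed is 0.932c.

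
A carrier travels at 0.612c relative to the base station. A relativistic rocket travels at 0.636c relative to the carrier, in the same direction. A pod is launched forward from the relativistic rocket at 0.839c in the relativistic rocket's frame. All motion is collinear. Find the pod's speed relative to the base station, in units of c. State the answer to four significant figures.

Compose velocities in two stages. Stage 1 (into S'): u₁ = (0.839+0.636)/(1+0.839×0.636) = 0.96179.
Stage 2 (into S): u = (0.96179+0.612)/(1+0.96179×0.612) = 0.99067, so the speed is 0.9907c.

0.9907c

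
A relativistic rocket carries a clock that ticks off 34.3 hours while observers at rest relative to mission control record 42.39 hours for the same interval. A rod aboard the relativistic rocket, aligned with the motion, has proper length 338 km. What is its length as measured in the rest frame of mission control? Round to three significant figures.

From Δt = γΔτ: γ = 42.39/34.3 = 1.23586.
L = L₀/γ = 338/1.23586 = 273 km.

273 km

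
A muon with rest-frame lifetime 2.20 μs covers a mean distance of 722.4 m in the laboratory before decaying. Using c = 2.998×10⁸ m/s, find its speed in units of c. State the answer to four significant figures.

Let x = d/(cτ) = 722.4 m / (2.998×10⁸ m/s × 2.200×10^-6 s) = 1.0953. Since d = βγcτ, x = βγ = β/√(1−β²).
Solving: β² = x²/(1+x²) = 1.19968/2.19968 = 0.545388, so β = 0.7385.

0.7385c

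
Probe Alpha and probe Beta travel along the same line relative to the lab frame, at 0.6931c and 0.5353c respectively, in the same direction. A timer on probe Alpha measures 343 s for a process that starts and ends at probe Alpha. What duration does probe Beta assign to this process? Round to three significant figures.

Speed of probe Alpha in probe Beta's frame: u = (v_A − v_B)/(1 − v_A v_B/c²) = (0.6931 − 0.5353)/(1 − 0.6931×0.5353) = 0.1578/0.62898357 = 0.25088; |u| = 0.25088c.
At |u| = 0.25088c, γ = (1 − 0.0629408)^(−1/2) = 1.033.
The clock on probe Alpha records proper time, so probe Beta measures Δt = γΔτ = 1.033 × 343 = 354 s.

354 s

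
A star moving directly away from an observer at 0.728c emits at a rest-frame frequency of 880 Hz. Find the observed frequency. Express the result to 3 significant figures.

Relativistic Doppler (source moving away): f_obs = f_src · √((1−β)/(1+β)).
With β = 0.728: factor = √(0.272/1.728) = 0.39675.
f_obs = 880 × 0.39675 = 349 Hz.

349 Hz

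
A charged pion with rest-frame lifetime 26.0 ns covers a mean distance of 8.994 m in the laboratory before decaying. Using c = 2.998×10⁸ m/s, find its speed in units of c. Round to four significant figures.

d = βγcτ ⇒ βγ = d/(cτ) = 8.994 m / (7.7948 m) = 1.1538.
β = (βγ)/√(1+(βγ)²) = 1.1538/√2.33125 = 0.7557.

0.7557c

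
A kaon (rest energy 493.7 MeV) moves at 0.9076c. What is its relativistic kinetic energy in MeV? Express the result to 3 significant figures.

682 MeV

β² = 0.82373776, so γ = 1/√0.17626224 = 2.3819.
Kinetic energy: K = (γ − 1)mc² = (2.3819 − 1) × 493.7 MeV = 1.3819 × 493.7 = 682 MeV.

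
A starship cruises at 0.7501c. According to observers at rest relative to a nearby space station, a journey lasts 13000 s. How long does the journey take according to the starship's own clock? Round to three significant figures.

8600 s

γ = 1/√(1 − β²) = 1/√(1 − 0.56265001) = 1/√0.43734999 = 1/0.661324 = 1.5121.
The starship's clock runs slow as seen from a nearby space station, so Δτ = Δt/γ = 13000/1.5121 = 8600 s.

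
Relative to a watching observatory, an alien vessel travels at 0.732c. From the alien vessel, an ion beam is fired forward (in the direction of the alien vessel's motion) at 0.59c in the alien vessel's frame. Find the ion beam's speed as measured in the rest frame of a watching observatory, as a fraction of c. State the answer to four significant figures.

In units of c, u = (u' + v)/(1 + u'v) with u' = 0.59 and v = 0.732.
Numerator: 0.59 + 0.732 = 1.322. Denominator: 1 + (0.59)(0.732) = 1.43188.
u = 1.322/1.43188 = 0.92326, so the speed is 0.9233c.

0.9233c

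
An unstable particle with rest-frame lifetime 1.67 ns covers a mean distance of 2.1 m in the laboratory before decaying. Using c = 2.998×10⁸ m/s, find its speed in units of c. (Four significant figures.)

0.9727c

Lab distance = (lab lifetime)·v = γτ·βc, so βγ = d/(cτ) = 2.100/(2.998×10⁸ × 1.670×10^-9) = 4.1944.
With βγ = 4.1944: γ² = 1 + (βγ)² = 18.593, and β = (βγ)/γ = 4.1944/4.31196 = 0.9727.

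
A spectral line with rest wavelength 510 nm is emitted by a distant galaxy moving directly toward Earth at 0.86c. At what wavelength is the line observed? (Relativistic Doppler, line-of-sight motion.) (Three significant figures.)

Relativistic Doppler for wavelength: λ_obs = λ_src · √((1−β)/(1+β)).
With β = 0.86: factor = √(0.14/1.86) = 0.27435.
λ_obs = 510 × 0.27435 = 140 nm.

140 nm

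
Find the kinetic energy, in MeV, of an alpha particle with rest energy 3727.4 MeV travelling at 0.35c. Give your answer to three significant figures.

With β = 0.35, γ = 1/√(1 − 0.35²) = 1/√0.8775 = 1.067521.
Kinetic energy: K = (γ − 1)mc² = (1.067521 − 1) × 3727.4 MeV = 0.067521 × 3727.4 = 252 MeV.

252 MeV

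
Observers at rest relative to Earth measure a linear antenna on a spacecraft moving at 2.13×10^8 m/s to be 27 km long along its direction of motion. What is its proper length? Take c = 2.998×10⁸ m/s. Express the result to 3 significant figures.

38.4 km

β = v/c = (2.13×10^8 m/s)/(2.998×10⁸ m/s) = 0.710474.
γ = 1/√(1 − β²) = 1/√(1 − 0.5047733) = 1/√0.4952267 = 1/0.703723 = 1.421.
Proper length: L₀ = γ·L = 1.421 × 27 = 38.4 km.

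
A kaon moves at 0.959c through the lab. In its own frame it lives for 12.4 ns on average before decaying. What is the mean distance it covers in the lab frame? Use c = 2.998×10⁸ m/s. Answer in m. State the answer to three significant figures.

12.6 m

With β = 0.959, γ = 1/√(1 − 0.959²) = 1/√0.080319 = 3.5285.
Lab-frame lifetime: Δt = γτ = 3.5285 × 12.4 ns = 43.753 ns.
Distance: d = vΔt = 0.959 × 2.998×10⁸ m/s × 4.3753×10^-8 s = 12.6 m.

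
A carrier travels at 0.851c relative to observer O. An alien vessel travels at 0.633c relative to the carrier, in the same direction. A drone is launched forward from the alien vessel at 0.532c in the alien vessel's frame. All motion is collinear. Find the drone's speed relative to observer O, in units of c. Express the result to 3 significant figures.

0.989c

First combine the drone and alien vessel (S''→S'): u₁ = (0.532 + 0.633)/(1 + 0.532×0.633) = 1.165/1.336756 = 0.87151.
Then combine with the carrier (S'→S): u = (0.87151 + 0.851)/(1 + 0.87151×0.851) = 1.72251/1.74165501 = 0.98901.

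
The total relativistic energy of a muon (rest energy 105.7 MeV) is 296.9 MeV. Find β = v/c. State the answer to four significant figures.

0.9345

γ = E/(mc²) = 296.9/105.7 = 2.8089.
β = √(1 − 1/γ²) = √(1 − 0.126744) = √0.873256 = 0.9345.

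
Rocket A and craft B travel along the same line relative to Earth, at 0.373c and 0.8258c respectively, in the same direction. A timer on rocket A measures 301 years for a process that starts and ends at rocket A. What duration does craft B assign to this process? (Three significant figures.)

398 years

Speed of rocket A in craft B's frame: u = (v_A − v_B)/(1 − v_A v_B/c²) = (0.373 − 0.8258)/(1 − 0.373×0.8258) = −0.4528/0.6919766 = −0.65436; |u| = 0.65436c.
At |u| = 0.65436c, γ = (1 − 0.428187)^(−1/2) = 1.3224.
Rocket A's interval is proper; time dilation gives Δt_B = γΔτ = 1.3224 × 301 years = 398 years.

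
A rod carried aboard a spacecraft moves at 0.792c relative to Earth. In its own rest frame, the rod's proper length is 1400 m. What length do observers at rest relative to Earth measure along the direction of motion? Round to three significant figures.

855 m

γ = 1/√(1 − β²) = 1/√(1 − 0.627264) = 1/√0.372736 = 1/0.610521 = 1.6379.
Length contraction: L = L₀/γ = 1400/1.6379 = 855 m.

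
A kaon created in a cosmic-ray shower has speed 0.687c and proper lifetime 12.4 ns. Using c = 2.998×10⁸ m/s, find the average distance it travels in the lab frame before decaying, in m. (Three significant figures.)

3.51 m

γ = 1/√(1 − β²) = 1/√(1 − 0.471969) = 1/√0.528031 = 1/0.726657 = 1.3762.
Lab-frame lifetime: Δt = γτ = 1.3762 × 12.4 ns = 17.065 ns.
Distance: d = vΔt = 0.687 × 2.998×10⁸ m/s × 1.7065×10^-8 s = 3.51 m.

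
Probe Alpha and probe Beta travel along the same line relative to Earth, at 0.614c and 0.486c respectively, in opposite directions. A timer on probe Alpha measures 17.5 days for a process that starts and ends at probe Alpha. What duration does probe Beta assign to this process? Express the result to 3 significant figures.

32.9 days

Speed of probe Alpha in probe Beta's frame: u = (v_A + v_B)/(1 + v_A v_B/c²) = (0.614 + 0.486)/(1 + 0.614×0.486) = 1.1/1.298404 = 0.84719; |u| = 0.84719c.
At |u| = 0.84719c, γ = (1 − 0.717731)^(−1/2) = 1.8822.
Probe Alpha's interval is proper; time dilation gives Δt_B = γΔτ = 1.8822 × 17.5 days = 32.9 days.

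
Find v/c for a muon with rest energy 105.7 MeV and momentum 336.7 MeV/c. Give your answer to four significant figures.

pc/(mc²) = 336.7/105.7 = 3.1854 = βγ = β/√(1−β²).
So β² = x²/(1 + x²) with x = 3.1854: x² = 10.1468, β² = 10.1468/11.1468 = 0.910288, β = 0.9541.

0.9541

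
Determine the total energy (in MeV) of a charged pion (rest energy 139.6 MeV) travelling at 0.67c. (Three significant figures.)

Lorentz factor: γ = (1 − 0.4489)^(−1/2) = 1.3471.
Total energy: E = γmc² = 1.3471 × 139.6 MeV = 188 MeV.

188 MeV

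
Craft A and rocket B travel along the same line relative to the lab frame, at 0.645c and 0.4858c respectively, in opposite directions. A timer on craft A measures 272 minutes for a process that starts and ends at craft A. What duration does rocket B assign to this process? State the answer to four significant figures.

The velocity of craft A relative to rocket B is (0.645 + 0.4858)c / (1 + 0.645×0.4858) = 0.86101c; relative speed 0.86101c.
γ for this relative speed: γ = 1/√(1 − 0.741338) = 1.9662.
The clock on craft A records proper time, so rocket B measures Δt = γΔτ = 1.9662 × 272 = 534.8 minutes.

534.8 minutes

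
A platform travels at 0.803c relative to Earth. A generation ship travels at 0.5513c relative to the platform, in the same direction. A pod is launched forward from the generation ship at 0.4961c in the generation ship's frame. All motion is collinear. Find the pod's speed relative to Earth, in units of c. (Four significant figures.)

First combine the pod and generation ship (S''→S'): u₁ = (0.4961 + 0.5513)/(1 + 0.4961×0.5513) = 1.0474/1.27349993 = 0.82246.
Then combine with the platform (S'→S): u = (0.82246 + 0.803)/(1 + 0.82246×0.803) = 1.62546/1.66043538 = 0.97894.

0.9789c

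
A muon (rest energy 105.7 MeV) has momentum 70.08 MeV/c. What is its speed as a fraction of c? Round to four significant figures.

βγ = pc/(mc²) = 70.08/105.7 = 0.66301.
Since γ² = 1 + (βγ)² = 1.439582, γ = √1.439582 = 1.19983, and β = (βγ)/γ = 0.66301/1.19983 = 0.5526.

0.5526c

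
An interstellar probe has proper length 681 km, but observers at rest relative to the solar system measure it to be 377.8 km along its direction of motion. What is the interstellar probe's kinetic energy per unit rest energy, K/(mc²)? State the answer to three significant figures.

Length contraction gives γ = L₀/L = 681/377.8 = 1.80254.
Since K = (γ−1)mc², K/(mc²) = 1.80254 − 1 = 0.803.

0.803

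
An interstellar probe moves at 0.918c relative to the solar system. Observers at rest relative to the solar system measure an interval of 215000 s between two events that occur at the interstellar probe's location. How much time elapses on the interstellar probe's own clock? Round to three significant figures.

85300 s

γ = 1/√(1 − β²) = 1/√(1 − 0.842724) = 1/√0.157276 = 1/0.39658 = 2.5216.
The moving clock records proper time: Δτ = Δt/γ = 215000/2.5216 = 85300 s.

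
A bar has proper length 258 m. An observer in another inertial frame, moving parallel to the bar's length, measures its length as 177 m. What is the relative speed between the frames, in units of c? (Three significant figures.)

Length contraction gives γ = L₀/L = 258/177 = 1.4576.
β = √(1 − 1/γ²) = √0.529323 = 0.728.

0.728c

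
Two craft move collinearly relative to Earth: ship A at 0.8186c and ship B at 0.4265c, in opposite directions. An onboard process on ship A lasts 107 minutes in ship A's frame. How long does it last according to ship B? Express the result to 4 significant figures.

277.9 minutes

Transform ship A's velocity into ship B's frame: (0.8186 + 0.4265)/(1 + 0.8186·0.4265) = 1.2451/1.3491329, so the relative speed is 0.92289c.
γ for this relative speed: γ = 1/√(1 − 0.851726) = 2.597.
Ship A's interval is proper; time dilation gives Δt_B = γΔτ = 2.597 × 107 minutes = 277.9 minutes.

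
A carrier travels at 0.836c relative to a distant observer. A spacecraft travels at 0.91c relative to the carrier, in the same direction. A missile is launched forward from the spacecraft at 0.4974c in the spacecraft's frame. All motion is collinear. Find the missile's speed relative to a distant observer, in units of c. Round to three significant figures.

First combine the missile and spacecraft (S''→S'): u₁ = (0.4974 + 0.91)/(1 + 0.4974×0.91) = 1.4074/1.452634 = 0.96886.
Then combine with the carrier (S'→S): u = (0.96886 + 0.836)/(1 + 0.96886×0.836) = 1.80486/1.80996696 = 0.99718.

0.997c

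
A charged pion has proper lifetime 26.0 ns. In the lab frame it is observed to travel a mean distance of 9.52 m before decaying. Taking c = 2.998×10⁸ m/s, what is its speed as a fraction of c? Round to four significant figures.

Let x = d/(cτ) = 9.520 m / (2.998×10⁸ m/s × 2.600×10^-8 s) = 1.2213. Since d = βγcτ, x = βγ = β/√(1−β²).
Solving: β² = x²/(1+x²) = 1.49157/2.49157 = 0.598647, so β = 0.7737.

0.7737c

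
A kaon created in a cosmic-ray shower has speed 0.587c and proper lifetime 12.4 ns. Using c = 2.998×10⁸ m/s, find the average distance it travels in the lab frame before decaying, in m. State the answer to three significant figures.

Lorentz factor: γ = (1 − 0.344569)^(−1/2) = 1.2352.
Lab-frame lifetime: Δt = γτ = 1.2352 × 12.4 ns = 15.316 ns.
Distance: d = vΔt = 0.587 × 2.998×10⁸ m/s × 1.5316×10^-8 s = 2.70 m.

2.70 m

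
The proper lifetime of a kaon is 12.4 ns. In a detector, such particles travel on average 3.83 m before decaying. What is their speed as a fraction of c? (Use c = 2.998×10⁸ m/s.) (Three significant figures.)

0.718c

d = βγcτ ⇒ βγ = d/(cτ) = 3.830 m / (3.71752 m) = 1.0303.
β = (βγ)/√(1+(βγ)²) = 1.0303/√2.06152 = 0.718.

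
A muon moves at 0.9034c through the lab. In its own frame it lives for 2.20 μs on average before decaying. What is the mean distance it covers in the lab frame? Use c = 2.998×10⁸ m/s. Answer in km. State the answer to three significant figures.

1.39 km

β² = 0.81613156, so γ = 1/√0.18386844 = 2.3321.
Lab-frame lifetime: Δt = γτ = 2.3321 × 2.20 μs = 5.1306 μs.
Distance: d = vΔt = 0.9034 × 2.998×10⁸ m/s × 5.1306×10^-6 s = 1390 m = 1.39 km.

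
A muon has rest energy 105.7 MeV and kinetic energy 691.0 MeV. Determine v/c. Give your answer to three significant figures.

0.991

K = (γ−1)mc², so γ = 1 + 691.0/105.7 = 7.5374.
Then v/c = √(1 − γ⁻²) = √(1 − 0.0176018) = √0.9823982 = 0.991.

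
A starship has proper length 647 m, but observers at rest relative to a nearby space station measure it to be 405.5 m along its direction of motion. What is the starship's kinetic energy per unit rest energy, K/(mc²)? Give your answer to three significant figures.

From L = L₀/γ: γ = 647/405.5 = 1.59556.
Since K = (γ−1)mc², K/(mc²) = 1.59556 − 1 = 0.596.

0.596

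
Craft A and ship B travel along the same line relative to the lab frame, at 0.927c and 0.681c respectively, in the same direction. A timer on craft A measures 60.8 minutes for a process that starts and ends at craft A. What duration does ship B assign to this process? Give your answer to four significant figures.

The velocity of craft A relative to ship B is (0.927 − 0.681)c / (1 − 0.927×0.681) = 0.66719c; relative speed 0.66719c.
At |u| = 0.66719c, γ = (1 − 0.445142)^(−1/2) = 1.3425.
Craft A's interval is proper; time dilation gives Δt_B = γΔτ = 1.3425 × 60.8 minutes = 81.62 minutes.

81.62 minutes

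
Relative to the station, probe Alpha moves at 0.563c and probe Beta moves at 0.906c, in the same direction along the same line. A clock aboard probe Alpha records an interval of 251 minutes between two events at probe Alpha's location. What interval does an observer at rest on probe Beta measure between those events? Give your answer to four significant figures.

351.5 minutes

The velocity of probe Alpha relative to probe Beta is (0.563 − 0.906)c / (1 − 0.563×0.906) = −0.70011c; relative speed 0.70011c.
At |u| = 0.70011c, γ = (1 − 0.490154)^(−1/2) = 1.4005.
Probe Alpha's interval is proper; time dilation gives Δt_B = γΔτ = 1.4005 × 251 minutes = 351.5 minutes.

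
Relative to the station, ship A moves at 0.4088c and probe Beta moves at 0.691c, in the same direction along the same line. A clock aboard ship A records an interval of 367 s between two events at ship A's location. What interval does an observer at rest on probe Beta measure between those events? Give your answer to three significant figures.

Transform ship A's velocity into probe Beta's frame: (0.4088 − 0.691)/(1 − 0.4088·0.691) = −0.2822/0.7175192, so the relative speed is 0.3933c.
γ for this relative speed: γ = 1/√(1 − 0.154685) = 1.0877.
Ship A's interval is proper; time dilation gives Δt_B = γΔτ = 1.0877 × 367 s = 399 s.

399 s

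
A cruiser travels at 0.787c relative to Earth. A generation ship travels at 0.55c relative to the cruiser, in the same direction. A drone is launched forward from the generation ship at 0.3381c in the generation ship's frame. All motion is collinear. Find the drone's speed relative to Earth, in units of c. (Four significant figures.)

First combine the drone and generation ship (S''→S'): u₁ = (0.3381 + 0.55)/(1 + 0.3381×0.55) = 0.8881/1.185955 = 0.74885.
Then combine with the cruiser (S'→S): u = (0.74885 + 0.787)/(1 + 0.74885×0.787) = 1.53585/1.58934495 = 0.96634.

0.9663c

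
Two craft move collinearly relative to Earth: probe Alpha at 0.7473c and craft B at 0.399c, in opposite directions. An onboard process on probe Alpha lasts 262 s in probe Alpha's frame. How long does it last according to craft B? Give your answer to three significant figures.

558 s

The velocity of probe Alpha relative to craft B is (0.7473 + 0.399)c / (1 + 0.7473×0.399) = 0.88301c; relative speed 0.88301c.
At |u| = 0.88301c, γ = (1 − 0.779707)^(−1/2) = 2.1306.
Probe Alpha's interval is proper; time dilation gives Δt_B = γΔτ = 2.1306 × 262 s = 558 s.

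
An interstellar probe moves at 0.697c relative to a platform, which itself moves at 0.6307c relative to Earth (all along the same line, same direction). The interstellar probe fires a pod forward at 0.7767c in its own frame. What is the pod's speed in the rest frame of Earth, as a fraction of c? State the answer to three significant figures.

Apply u = (u'+v)/(1+u'v) twice. Pod in the platform frame: (0.7767+0.697)/(1+0.7767·0.697) = 1.4737/1.5413599 = 0.9561c.
That velocity, transformed to the rest frame of Earth: (0.9561+0.6307)/(1+0.9561·0.6307) = 1.5868/1.60301227 = 0.98989c.

0.990c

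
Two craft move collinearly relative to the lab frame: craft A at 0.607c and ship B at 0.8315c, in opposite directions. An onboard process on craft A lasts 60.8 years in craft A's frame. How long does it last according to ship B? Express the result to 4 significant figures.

Speed of craft A in ship B's frame: u = (v_A + v_B)/(1 + v_A v_B/c²) = (0.607 + 0.8315)/(1 + 0.607×0.8315) = 1.4385/1.5047205 = 0.95599; |u| = 0.95599c.
γ for this relative speed: γ = 1/√(1 − 0.913917) = 3.4083.
The clock on craft A records proper time, so ship B measures Δt = γΔτ = 3.4083 × 60.8 = 207.2 years.

207.2 years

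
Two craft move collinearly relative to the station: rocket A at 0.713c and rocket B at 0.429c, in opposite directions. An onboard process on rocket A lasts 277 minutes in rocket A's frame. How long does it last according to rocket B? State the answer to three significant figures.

Speed of rocket A in rocket B's frame: u = (v_A + v_B)/(1 + v_A v_B/c²) = (0.713 + 0.429)/(1 + 0.713×0.429) = 1.142/1.305877 = 0.87451; |u| = 0.87451c.
γ for this relative speed: γ = 1/√(1 − 0.764768) = 2.0618.
The clock on rocket A records proper time, so rocket B measures Δt = γΔτ = 2.0618 × 277 = 571 minutes.

571 minutes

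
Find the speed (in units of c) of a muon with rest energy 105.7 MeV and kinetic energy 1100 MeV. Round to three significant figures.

0.996c

γ = 1 + K/(mc²) = 1 + 1100/105.7 = 11.407.
β = √(1 − 1/γ²) = √(1 − 0.00768523) = √0.99231477 = 0.996.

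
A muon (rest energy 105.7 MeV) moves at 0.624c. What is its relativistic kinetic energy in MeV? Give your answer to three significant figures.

With β = 0.624, γ = 1/√(1 − 0.624²) = 1/√0.610624 = 1.27971.
Kinetic energy: K = (γ − 1)mc² = (1.27971 − 1) × 105.7 MeV = 0.27971 × 105.7 = 29.6 MeV.

29.6 MeV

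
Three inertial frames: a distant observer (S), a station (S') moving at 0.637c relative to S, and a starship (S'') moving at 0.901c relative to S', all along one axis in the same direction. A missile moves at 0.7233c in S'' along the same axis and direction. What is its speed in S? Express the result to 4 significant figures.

First combine the missile and starship (S''→S'): u₁ = (0.7233 + 0.901)/(1 + 0.7233×0.901) = 1.6243/1.6516933 = 0.98342.
Then combine with the station (S'→S): u = (0.98342 + 0.637)/(1 + 0.98342×0.637) = 1.62042/1.62643854 = 0.9963.

0.9963c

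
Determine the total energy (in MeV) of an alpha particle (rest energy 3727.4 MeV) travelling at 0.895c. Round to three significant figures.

8360 MeV

Lorentz factor: γ = (1 − 0.801025)^(−1/2) = 2.2418.
Total energy: E = γmc² = 2.2418 × 3727.4 MeV = 8360 MeV.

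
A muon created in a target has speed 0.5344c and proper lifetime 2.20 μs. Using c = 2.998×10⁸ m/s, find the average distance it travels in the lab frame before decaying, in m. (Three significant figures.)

With β = 0.5344, γ = 1/√(1 − 0.5344²) = 1/√0.71441664 = 1.1831.
Lab-frame lifetime: Δt = γτ = 1.1831 × 2.20 μs = 2.6028 μs.
Distance: d = vΔt = 0.5344 × 2.998×10⁸ m/s × 2.6028×10^-6 s = 417 m.

417 m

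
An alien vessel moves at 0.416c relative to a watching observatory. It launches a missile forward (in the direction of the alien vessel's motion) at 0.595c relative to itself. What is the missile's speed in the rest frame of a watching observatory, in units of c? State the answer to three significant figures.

Relativistic velocity addition: u = (u' + v)/(1 + u'v/c²), with u' = 0.595c and v = 0.416c.
Numerator: 0.595 + 0.416 = 1.011. Denominator: 1 + (0.595)(0.416) = 1.24752.
u = 1.011/1.24752 = 0.81041, so the speed is 0.810c.

0.810c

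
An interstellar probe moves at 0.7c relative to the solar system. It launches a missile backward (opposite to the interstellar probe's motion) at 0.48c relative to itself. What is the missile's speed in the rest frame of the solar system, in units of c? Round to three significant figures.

0.331c

Relativistic velocity addition: u = (u' + v)/(1 + u'v/c²), with u' = −0.48c and v = 0.7c.
Numerator: −0.48 + 0.7 = 0.22. Denominator: 1 + (−0.48)(0.7) = 0.664.
u = 0.22/0.664 = 0.33133, so the speed is 0.331c.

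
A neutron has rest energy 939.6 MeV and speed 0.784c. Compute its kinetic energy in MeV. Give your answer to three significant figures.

574 MeV

Lorentz factor: γ = (1 − 0.614656)^(−1/2) = 1.61093.
Kinetic energy: K = (γ − 1)mc² = (1.61093 − 1) × 939.6 MeV = 0.61093 × 939.6 = 574 MeV.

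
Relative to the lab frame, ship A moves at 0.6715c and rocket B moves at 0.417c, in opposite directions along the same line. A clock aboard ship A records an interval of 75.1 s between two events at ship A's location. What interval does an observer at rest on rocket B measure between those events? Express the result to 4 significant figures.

142.7 s

The velocity of ship A relative to rocket B is (0.6715 + 0.417)c / (1 + 0.6715×0.417) = 0.85038c; relative speed 0.85038c.
At |u| = 0.85038c, γ = (1 − 0.723146)^(−1/2) = 1.9005.
The clock on ship A records proper time, so rocket B measures Δt = γΔτ = 1.9005 × 75.1 = 142.7 s.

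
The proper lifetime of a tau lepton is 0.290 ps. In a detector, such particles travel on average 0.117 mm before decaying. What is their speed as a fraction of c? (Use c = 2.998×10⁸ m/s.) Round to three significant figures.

0.803c

d = βγcτ ⇒ βγ = d/(cτ) = 1.170×10^-4 m / (8.6942×10^-5 m) = 1.3457.
β = (βγ)/√(1+(βγ)²) = 1.3457/√2.81091 = 0.803.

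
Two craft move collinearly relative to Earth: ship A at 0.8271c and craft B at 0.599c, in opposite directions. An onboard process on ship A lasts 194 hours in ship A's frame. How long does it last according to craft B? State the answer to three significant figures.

Transform ship A's velocity into craft B's frame: (0.8271 + 0.599)/(1 + 0.8271·0.599) = 1.4261/1.4954329, so the relative speed is 0.95364c.
At |u| = 0.95364c, γ = (1 − 0.909429)^(−1/2) = 3.3228.
The clock on ship A records proper time, so craft B measures Δt = γΔτ = 3.3228 × 194 = 645 hours.

645 hours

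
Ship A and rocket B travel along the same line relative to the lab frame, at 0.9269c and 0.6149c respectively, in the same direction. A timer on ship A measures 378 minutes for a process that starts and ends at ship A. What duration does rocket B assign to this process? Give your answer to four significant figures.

549.2 minutes

Transform ship A's velocity into rocket B's frame: (0.9269 − 0.6149)/(1 − 0.9269·0.6149) = 0.312/0.43004919, so the relative speed is 0.7255c.
At |u| = 0.7255c, γ = (1 − 0.52635)^(−1/2) = 1.453.
Ship A's interval is proper; time dilation gives Δt_B = γΔτ = 1.453 × 378 minutes = 549.2 minutes.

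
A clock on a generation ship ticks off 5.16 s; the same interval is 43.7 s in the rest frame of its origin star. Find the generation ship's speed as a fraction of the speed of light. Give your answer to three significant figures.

0.993c

γ = Δt/Δτ = 43.7/5.16 = 8.469.
β = √(1 − 1/γ²) = √(1 − 0.0139423) = √0.9860577 = 0.993.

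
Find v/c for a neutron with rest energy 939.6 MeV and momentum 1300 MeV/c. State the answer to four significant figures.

0.8105

pc/(mc²) = 1300/939.6 = 1.3836 = βγ = β/√(1−β²).
So β² = x²/(1 + x²) with x = 1.3836: x² = 1.91435, β² = 1.91435/2.91435 = 0.65687, β = 0.8105.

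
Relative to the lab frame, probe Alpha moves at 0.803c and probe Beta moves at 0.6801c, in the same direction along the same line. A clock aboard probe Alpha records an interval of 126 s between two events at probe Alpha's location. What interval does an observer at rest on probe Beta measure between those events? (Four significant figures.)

Transform probe Alpha's velocity into probe Beta's frame: (0.803 − 0.6801)/(1 − 0.803·0.6801) = 0.1229/0.4538797, so the relative speed is 0.27078c.
At |u| = 0.27078c, γ = (1 − 0.0733218)^(−1/2) = 1.0388.
The clock on probe Alpha records proper time, so probe Beta measures Δt = γΔτ = 1.0388 × 126 = 130.9 s.

130.9 s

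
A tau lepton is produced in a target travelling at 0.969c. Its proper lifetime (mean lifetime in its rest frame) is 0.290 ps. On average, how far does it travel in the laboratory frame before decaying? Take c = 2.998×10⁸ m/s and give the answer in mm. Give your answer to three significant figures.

0.341 mm

γ = 1/√(1 − β²) = 1/√(1 − 0.938961) = 1/√0.061039 = 1/0.247061 = 4.0476.
Lab-frame lifetime: Δt = γτ = 4.0476 × 0.290 ps = 1.1738 ps.
Distance: d = vΔt = 0.969 × 2.998×10⁸ m/s × 1.1738×10^-12 s = 3.41×10^-4 m = 0.341 mm.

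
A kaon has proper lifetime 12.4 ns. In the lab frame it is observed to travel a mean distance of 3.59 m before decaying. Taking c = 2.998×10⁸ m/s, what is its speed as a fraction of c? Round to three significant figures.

Lab distance = (lab lifetime)·v = γτ·βc, so βγ = d/(cτ) = 3.590/(2.998×10⁸ × 1.240×10^-8) = 0.9657.
With βγ = 0.9657: γ² = 1 + (βγ)² = 1.932576, and β = (βγ)/γ = 0.9657/1.39017 = 0.695.

0.695c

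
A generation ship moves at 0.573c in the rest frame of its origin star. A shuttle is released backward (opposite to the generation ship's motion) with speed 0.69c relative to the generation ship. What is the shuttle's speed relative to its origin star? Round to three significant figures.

0.194c

In units of c, u = (u' + v)/(1 + u'v) with u' = −0.69 and v = 0.573.
Numerator: −0.69 + 0.573 = −0.117. Denominator: 1 + (−0.69)(0.573) = 0.60463.
u = −0.117/0.60463 = −0.19351, so the speed is 0.194c.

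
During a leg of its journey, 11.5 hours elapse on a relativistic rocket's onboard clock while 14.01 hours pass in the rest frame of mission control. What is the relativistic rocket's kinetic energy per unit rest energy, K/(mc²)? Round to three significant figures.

0.218

γ = Δt/Δτ = 14.01/11.5 = 1.21826.
K/(mc²) = γ − 1 = 1.21826 − 1 = 0.218.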